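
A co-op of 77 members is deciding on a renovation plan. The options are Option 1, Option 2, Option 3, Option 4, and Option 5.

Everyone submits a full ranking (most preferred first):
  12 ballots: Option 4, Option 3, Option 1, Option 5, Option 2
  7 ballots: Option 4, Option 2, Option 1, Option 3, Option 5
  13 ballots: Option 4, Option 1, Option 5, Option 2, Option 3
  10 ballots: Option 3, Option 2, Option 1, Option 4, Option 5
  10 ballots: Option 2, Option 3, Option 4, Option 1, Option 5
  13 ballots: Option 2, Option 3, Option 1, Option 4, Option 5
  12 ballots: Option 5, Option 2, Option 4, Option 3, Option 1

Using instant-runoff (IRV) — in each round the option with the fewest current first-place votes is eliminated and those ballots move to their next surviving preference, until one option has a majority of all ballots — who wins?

Option 2

Round 1: Option 1 0, Option 2 23, Option 3 10, Option 4 32, Option 5 12. Option 1 eliminated.
Round 2: Option 2 23, Option 3 10, Option 4 32, Option 5 12. Option 3 eliminated.
Round 3: Option 2 33, Option 4 32, Option 5 12. Option 5 eliminated.
Round 4: Option 2 45, Option 4 32. Option 2 has a majority (≥39).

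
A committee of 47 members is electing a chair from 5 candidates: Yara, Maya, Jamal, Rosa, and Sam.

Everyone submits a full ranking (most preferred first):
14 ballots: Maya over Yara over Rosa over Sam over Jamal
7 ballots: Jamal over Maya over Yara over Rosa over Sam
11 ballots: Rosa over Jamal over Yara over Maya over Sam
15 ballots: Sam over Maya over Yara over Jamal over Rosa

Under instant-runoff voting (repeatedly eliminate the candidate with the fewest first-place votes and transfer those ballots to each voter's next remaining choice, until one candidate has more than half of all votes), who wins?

Round 1: Yara 0, Maya 14, Jamal 7, Rosa 11, Sam 15. Yara eliminated.
Round 2: Maya 14, Jamal 7, Rosa 11, Sam 15. Jamal eliminated.
Round 3: Maya 21, Rosa 11, Sam 15. Rosa eliminated.
Round 4: Maya 32, Sam 15. Maya has a majority (≥24).

Maya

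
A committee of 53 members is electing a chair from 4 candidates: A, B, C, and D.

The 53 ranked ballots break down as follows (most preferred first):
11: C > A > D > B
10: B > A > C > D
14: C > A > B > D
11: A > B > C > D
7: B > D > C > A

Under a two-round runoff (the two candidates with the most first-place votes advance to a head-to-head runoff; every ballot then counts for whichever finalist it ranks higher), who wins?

Round 1 first-place votes: A 11, B 17, C 25, D 0. C and B advance.
Runoff: C is ranked above B on 25 ballots, B above C on 28.

B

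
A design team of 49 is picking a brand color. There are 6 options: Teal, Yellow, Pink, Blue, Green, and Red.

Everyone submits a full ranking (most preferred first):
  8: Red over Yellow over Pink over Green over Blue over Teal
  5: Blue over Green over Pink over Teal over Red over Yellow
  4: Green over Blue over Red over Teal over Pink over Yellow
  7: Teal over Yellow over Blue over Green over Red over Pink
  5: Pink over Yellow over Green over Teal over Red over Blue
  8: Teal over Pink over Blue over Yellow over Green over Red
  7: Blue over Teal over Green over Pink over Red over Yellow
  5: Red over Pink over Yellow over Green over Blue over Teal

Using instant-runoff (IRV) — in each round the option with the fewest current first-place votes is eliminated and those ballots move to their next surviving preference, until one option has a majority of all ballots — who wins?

Round 1: Teal 15, Yellow 0, Pink 5, Blue 12, Green 4, Red 13. Yellow eliminated.
Round 2: Teal 15, Pink 5, Blue 12, Green 4, Red 13. Green eliminated.
Round 3: Teal 15, Pink 5, Blue 16, Red 13. Pink eliminated.
Round 4: Teal 20, Blue 16, Red 13. Red eliminated.
Round 5: Teal 20, Blue 29. Blue has a majority (≥25).

Blue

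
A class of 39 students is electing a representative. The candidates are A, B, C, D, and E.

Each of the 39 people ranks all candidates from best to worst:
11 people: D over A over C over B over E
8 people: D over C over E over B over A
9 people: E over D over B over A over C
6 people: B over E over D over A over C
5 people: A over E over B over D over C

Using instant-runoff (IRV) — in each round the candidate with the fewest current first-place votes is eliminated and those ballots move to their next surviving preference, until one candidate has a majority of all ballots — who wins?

E

Round 1: A 5, B 6, C 0, D 19, E 9. C eliminated.
Round 2: A 5, B 6, D 19, E 9. A eliminated.
Round 3: B 6, D 19, E 14. B eliminated.
Round 4: D 19, E 20. E has a majority (≥20).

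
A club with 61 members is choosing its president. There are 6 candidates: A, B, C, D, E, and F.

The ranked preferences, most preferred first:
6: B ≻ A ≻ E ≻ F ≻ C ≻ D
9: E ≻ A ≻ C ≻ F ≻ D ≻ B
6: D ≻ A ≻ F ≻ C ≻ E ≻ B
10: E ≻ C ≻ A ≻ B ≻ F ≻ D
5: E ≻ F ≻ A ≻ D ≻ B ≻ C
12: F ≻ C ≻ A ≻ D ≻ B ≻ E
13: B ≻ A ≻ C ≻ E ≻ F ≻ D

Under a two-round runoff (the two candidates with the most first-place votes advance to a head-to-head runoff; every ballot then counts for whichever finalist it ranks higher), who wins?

B

Round 1 first-place votes: A 0, B 19, C 0, D 6, E 24, F 12. E and B advance.
Runoff: E is ranked above B on 30 ballots, B above E on 31.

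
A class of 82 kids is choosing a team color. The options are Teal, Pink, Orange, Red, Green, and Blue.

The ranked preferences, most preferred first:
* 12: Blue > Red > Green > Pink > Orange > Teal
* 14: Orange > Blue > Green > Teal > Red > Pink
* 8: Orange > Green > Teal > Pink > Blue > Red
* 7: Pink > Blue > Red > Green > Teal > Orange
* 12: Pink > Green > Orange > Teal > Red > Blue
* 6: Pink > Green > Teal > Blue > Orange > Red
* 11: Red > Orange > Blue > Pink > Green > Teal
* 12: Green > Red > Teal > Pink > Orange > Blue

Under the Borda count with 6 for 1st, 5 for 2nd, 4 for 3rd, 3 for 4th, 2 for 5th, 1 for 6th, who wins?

Green

Teal: 12×1 + 14×3 + 8×4 + 7×2 + 12×3 + 6×4 + 11×1 + 12×4 = 219
Pink: 12×3 + 14×1 + 8×3 + 7×6 + 12×6 + 6×6 + 11×3 + 12×3 = 293
Orange: 12×2 + 14×6 + 8×6 + 7×1 + 12×4 + 6×2 + 11×5 + 12×2 = 302
Red: 12×5 + 14×2 + 8×1 + 7×4 + 12×2 + 6×1 + 11×6 + 12×5 = 280
Green: 12×4 + 14×4 + 8×5 + 7×3 + 12×5 + 6×5 + 11×2 + 12×6 = 349
Blue: 12×6 + 14×5 + 8×2 + 7×5 + 12×1 + 6×3 + 11×4 + 12×1 = 279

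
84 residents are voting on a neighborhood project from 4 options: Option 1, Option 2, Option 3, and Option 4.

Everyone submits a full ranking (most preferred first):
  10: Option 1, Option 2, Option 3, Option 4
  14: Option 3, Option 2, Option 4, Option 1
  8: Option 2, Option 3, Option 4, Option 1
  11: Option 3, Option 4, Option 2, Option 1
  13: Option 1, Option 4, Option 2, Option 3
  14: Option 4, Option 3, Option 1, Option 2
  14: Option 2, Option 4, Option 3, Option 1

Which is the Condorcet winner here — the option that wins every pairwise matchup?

Option 2

Option 2 vs Option 1: 47–37
Option 2 vs Option 3: 45–39
Option 2 vs Option 4: 46–38
Option 2 beats every other option.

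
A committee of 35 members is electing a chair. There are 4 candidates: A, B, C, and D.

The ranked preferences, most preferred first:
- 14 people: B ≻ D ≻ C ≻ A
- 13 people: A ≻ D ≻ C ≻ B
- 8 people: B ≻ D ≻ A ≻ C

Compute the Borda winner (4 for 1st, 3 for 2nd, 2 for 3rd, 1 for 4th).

D

A: 14×1 + 13×4 + 8×2 = 82
B: 14×4 + 13×1 + 8×4 = 101
C: 14×2 + 13×2 + 8×1 = 62
D: 14×3 + 13×3 + 8×3 = 105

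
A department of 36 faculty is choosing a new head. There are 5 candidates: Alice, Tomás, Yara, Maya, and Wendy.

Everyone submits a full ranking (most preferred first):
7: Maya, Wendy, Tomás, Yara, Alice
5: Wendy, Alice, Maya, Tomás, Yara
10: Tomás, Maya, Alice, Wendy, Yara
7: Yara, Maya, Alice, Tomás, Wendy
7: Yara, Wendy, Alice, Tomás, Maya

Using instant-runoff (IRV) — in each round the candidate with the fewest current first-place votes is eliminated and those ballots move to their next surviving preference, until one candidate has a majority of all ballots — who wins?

Round 1: Alice 0, Tomás 10, Yara 14, Maya 7, Wendy 5. Alice eliminated.
Round 2: Tomás 10, Yara 14, Maya 7, Wendy 5. Wendy eliminated.
Round 3: Tomás 10, Yara 14, Maya 12. Tomás eliminated.
Round 4: Yara 14, Maya 22. Maya has a majority (≥19).

Maya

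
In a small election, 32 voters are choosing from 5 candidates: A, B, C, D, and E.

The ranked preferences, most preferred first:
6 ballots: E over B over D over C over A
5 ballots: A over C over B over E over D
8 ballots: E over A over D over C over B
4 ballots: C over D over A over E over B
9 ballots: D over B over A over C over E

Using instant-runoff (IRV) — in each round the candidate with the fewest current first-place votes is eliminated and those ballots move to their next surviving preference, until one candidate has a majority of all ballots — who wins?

Round 1: A 5, B 0, C 4, D 9, E 14. B eliminated.
Round 2: A 5, C 4, D 9, E 14. C eliminated.
Round 3: A 5, D 13, E 14. A eliminated.
Round 4: D 13, E 19. E has a majority (≥17).

E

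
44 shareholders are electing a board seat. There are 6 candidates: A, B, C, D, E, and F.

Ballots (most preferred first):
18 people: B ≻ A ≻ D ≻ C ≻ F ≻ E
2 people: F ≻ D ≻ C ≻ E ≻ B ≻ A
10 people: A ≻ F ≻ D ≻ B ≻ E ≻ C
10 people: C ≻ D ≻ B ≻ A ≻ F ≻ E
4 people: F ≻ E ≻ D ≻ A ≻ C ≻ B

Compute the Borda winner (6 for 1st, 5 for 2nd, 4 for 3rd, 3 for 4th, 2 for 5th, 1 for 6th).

A: 18×5 + 2×1 + 10×6 + 10×3 + 4×3 = 194
B: 18×6 + 2×2 + 10×3 + 10×4 + 4×1 = 186
C: 18×3 + 2×4 + 10×1 + 10×6 + 4×2 = 140
D: 18×4 + 2×5 + 10×4 + 10×5 + 4×4 = 188
E: 18×1 + 2×3 + 10×2 + 10×1 + 4×5 = 74
F: 18×2 + 2×6 + 10×5 + 10×2 + 4×6 = 142

A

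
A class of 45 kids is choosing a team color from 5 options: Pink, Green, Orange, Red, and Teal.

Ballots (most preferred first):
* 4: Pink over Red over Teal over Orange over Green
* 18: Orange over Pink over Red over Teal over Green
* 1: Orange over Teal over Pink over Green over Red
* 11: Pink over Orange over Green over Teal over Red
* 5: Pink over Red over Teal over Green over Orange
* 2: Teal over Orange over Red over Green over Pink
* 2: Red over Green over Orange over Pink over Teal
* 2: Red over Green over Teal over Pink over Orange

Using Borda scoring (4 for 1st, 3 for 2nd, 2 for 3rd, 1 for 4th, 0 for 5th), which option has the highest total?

Pink: 4×4 + 18×3 + 1×2 + 11×4 + 5×4 + 2×0 + 2×1 + 2×1 = 140
Green: 4×0 + 18×0 + 1×1 + 11×2 + 5×1 + 2×1 + 2×3 + 2×3 = 42
Orange: 4×1 + 18×4 + 1×4 + 11×3 + 5×0 + 2×3 + 2×2 + 2×0 = 123
Red: 4×3 + 18×2 + 1×0 + 11×0 + 5×3 + 2×2 + 2×4 + 2×4 = 83
Teal: 4×2 + 18×1 + 1×3 + 11×1 + 5×2 + 2×4 + 2×0 + 2×2 = 62

Pink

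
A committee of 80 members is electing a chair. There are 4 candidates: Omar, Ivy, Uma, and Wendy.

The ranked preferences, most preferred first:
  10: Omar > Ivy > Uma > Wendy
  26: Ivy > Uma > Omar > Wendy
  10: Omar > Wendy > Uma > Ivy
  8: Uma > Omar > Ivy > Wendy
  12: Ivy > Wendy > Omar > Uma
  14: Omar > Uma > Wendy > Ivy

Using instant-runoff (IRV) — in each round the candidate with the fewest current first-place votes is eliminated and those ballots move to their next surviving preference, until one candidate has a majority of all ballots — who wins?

Omar

Round 1: Omar 34, Ivy 38, Uma 8, Wendy 0. Wendy eliminated.
Round 2: Omar 34, Ivy 38, Uma 8. Uma eliminated.
Round 3: Omar 42, Ivy 38. Omar has a majority (≥41).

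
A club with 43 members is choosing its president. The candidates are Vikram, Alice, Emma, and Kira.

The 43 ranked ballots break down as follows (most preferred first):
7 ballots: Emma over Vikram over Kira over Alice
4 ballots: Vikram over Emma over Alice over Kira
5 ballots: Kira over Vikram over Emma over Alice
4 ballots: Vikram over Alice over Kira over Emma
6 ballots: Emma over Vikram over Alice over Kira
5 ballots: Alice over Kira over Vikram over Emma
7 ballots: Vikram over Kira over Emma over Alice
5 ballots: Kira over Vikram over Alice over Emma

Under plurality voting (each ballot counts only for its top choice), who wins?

Vikram

First-place votes: Vikram 15, Alice 5, Emma 13, Kira 10.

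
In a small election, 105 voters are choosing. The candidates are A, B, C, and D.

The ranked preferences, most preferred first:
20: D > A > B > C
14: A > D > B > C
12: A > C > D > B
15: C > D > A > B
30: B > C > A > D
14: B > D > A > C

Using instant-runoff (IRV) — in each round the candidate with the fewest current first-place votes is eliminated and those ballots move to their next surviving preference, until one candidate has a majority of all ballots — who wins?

D

Round 1: A 26, B 44, C 15, D 20. C eliminated.
Round 2: A 26, B 44, D 35. A eliminated.
Round 3: B 44, D 61. D has a majority (≥53).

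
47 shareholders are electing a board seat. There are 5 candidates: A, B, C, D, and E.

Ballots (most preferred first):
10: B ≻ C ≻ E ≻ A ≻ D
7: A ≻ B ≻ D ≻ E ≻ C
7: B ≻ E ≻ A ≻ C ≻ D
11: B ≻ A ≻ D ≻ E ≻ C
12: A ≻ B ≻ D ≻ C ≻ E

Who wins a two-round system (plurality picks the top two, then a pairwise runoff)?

B

Round 1 first-place votes: A 19, B 28, C 0, D 0, E 0. B and A advance.
Runoff: B is ranked above A on 28 ballots, A above B on 19.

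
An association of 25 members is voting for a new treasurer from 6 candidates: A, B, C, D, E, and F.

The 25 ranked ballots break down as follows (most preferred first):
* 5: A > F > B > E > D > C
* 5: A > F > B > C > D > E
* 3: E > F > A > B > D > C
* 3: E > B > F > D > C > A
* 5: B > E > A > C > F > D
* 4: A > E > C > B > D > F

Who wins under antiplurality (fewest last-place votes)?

B

Last-place votes: A 3, B 0, C 8, D 5, E 5, F 4.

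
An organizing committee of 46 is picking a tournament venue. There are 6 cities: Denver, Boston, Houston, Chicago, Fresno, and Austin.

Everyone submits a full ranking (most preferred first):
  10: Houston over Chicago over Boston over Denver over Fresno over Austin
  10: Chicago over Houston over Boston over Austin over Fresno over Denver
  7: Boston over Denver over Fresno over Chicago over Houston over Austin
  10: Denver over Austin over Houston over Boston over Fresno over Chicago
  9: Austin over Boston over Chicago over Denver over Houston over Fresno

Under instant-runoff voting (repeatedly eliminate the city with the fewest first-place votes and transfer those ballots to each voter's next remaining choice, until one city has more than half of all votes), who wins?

Round 1: Denver 10, Boston 7, Houston 10, Chicago 10, Fresno 0, Austin 9. Fresno eliminated.
Round 2: Denver 10, Boston 7, Houston 10, Chicago 10, Austin 9. Boston eliminated.
Round 3: Denver 17, Houston 10, Chicago 10, Austin 9. Austin eliminated.
Round 4: Denver 17, Houston 10, Chicago 19. Houston eliminated.
Round 5: Denver 17, Chicago 29. Chicago has a majority (≥24).

Chicago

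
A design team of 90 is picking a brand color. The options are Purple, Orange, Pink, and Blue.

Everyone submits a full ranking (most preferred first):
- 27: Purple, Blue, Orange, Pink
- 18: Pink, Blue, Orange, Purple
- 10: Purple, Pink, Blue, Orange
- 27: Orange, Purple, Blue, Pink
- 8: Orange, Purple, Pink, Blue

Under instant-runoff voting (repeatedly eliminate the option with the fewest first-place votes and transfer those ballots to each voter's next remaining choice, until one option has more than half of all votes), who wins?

Round 1: Purple 37, Orange 35, Pink 18, Blue 0. Blue eliminated.
Round 2: Purple 37, Orange 35, Pink 18. Pink eliminated.
Round 3: Purple 37, Orange 53. Orange has a majority (≥46).

Orange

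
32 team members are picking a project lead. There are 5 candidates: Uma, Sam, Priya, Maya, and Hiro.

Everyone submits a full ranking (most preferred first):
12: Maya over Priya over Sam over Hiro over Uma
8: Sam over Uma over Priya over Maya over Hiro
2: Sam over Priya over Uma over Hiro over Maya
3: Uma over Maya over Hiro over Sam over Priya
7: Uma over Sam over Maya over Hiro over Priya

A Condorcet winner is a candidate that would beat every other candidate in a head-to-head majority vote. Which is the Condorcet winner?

Sam

Sam vs Uma: 22–10
Sam vs Priya: 20–12
Sam vs Maya: 17–15
Sam vs Hiro: 29–3
Sam beats every other candidate.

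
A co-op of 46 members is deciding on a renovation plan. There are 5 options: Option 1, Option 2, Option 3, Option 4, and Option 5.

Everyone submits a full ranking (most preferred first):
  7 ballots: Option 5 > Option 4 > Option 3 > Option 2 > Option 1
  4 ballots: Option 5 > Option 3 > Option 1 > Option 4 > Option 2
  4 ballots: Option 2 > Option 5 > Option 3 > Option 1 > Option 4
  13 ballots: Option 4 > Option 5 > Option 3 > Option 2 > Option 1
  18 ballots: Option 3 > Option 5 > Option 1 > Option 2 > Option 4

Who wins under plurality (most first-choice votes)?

First-place votes: Option 1 0, Option 2 4, Option 3 18, Option 4 13, Option 5 11.

Option 3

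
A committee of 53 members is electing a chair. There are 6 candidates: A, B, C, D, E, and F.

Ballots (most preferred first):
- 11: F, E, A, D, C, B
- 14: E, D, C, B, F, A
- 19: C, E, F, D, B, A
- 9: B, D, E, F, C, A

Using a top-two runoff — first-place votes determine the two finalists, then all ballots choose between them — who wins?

E

Round 1 first-place votes: A 0, B 9, C 19, D 0, E 14, F 11. C and E advance.
Runoff: C is ranked above E on 19 ballots, E above C on 34.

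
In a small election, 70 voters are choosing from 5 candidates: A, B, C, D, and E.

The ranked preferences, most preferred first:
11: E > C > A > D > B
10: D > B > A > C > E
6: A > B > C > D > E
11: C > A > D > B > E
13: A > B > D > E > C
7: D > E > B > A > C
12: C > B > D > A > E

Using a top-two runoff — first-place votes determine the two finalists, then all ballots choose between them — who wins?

Round 1 first-place votes: A 19, B 0, C 23, D 17, E 11. C and A advance.
Runoff: C is ranked above A on 34 ballots, A above C on 36.

A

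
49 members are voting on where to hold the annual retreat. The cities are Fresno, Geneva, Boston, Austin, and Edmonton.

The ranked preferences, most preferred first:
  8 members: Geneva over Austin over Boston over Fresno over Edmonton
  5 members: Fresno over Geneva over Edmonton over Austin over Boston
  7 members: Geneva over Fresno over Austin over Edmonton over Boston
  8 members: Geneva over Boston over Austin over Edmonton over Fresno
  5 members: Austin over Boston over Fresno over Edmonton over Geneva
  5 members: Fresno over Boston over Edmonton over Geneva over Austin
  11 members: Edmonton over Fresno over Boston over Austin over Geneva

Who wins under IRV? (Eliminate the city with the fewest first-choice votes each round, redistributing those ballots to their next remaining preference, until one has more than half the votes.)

Round 1: Fresno 10, Geneva 23, Boston 0, Austin 5, Edmonton 11. Boston eliminated.
Round 2: Fresno 10, Geneva 23, Austin 5, Edmonton 11. Austin eliminated.
Round 3: Fresno 15, Geneva 23, Edmonton 11. Edmonton eliminated.
Round 4: Fresno 26, Geneva 23. Fresno has a majority (≥25).

Fresno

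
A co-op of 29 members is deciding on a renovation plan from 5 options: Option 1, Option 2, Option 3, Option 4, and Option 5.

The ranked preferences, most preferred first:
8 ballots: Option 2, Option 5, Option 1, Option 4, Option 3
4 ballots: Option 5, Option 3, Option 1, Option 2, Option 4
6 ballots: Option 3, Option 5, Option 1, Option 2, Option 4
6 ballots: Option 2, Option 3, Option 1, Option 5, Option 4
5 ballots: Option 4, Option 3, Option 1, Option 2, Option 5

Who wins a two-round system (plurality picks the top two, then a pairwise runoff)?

Round 1 first-place votes: Option 1 0, Option 2 14, Option 3 6, Option 4 5, Option 5 4. Option 2 and Option 3 advance.
Runoff: Option 2 is ranked above Option 3 on 14 ballots, Option 3 above Option 2 on 15.

Option 3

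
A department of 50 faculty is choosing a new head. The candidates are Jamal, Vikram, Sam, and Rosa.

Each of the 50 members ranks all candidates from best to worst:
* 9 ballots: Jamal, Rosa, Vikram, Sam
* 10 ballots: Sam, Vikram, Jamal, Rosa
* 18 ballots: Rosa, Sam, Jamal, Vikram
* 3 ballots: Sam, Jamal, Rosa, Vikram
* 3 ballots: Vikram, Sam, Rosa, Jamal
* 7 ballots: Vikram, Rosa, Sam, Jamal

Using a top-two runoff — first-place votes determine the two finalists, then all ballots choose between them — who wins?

Rosa

Round 1 first-place votes: Jamal 9, Vikram 10, Sam 13, Rosa 18. Rosa and Sam advance.
Runoff: Rosa is ranked above Sam on 34 ballots, Sam above Rosa on 16.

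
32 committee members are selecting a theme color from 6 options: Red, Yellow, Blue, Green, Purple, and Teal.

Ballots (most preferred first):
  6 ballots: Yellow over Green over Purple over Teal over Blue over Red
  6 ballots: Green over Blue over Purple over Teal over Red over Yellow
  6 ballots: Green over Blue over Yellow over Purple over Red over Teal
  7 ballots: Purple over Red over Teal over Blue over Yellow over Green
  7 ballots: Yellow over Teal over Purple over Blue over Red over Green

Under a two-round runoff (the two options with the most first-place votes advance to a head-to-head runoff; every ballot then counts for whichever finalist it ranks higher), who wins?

Round 1 first-place votes: Red 0, Yellow 13, Blue 0, Green 12, Purple 7, Teal 0. Yellow and Green advance.
Runoff: Yellow is ranked above Green on 20 ballots, Green above Yellow on 12.

Yellow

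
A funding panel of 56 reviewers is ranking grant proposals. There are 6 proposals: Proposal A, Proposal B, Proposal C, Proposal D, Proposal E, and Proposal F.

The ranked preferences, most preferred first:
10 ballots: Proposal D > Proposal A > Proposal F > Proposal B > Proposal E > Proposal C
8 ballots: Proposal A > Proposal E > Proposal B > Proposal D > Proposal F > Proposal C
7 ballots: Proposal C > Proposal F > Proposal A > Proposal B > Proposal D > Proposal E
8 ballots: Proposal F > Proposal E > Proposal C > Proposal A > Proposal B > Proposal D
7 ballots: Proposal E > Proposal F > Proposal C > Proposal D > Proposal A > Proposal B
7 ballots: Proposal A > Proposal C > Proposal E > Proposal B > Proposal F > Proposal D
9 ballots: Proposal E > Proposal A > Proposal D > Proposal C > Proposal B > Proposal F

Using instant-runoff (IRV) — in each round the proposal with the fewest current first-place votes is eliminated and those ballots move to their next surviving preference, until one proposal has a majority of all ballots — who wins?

Proposal A

Round 1: Proposal A 15, Proposal B 0, Proposal C 7, Proposal D 10, Proposal E 16, Proposal F 8. Proposal B eliminated.
Round 2: Proposal A 15, Proposal C 7, Proposal D 10, Proposal E 16, Proposal F 8. Proposal C eliminated.
Round 3: Proposal A 15, Proposal D 10, Proposal E 16, Proposal F 15. Proposal D eliminated.
Round 4: Proposal A 25, Proposal E 16, Proposal F 15. Proposal F eliminated.
Round 5: Proposal A 32, Proposal E 24. Proposal A has a majority (≥29).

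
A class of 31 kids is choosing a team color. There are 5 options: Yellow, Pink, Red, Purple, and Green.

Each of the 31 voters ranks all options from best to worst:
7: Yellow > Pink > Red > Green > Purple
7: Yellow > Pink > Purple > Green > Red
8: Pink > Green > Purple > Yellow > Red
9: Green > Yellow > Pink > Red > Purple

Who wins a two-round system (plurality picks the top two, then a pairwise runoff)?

Round 1 first-place votes: Yellow 14, Pink 8, Red 0, Purple 0, Green 9. Yellow and Green advance.
Runoff: Yellow is ranked above Green on 14 ballots, Green above Yellow on 17.

Green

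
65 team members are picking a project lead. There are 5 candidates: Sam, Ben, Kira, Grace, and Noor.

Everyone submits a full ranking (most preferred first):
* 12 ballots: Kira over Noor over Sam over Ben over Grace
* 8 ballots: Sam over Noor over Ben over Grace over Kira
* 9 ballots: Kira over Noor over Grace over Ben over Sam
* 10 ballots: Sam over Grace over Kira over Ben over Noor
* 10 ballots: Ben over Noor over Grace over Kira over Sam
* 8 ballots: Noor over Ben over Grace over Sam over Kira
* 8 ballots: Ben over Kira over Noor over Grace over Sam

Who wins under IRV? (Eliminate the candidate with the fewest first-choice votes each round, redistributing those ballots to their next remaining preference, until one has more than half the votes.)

Ben

Round 1: Sam 18, Ben 18, Kira 21, Grace 0, Noor 8. Grace eliminated.
Round 2: Sam 18, Ben 18, Kira 21, Noor 8. Noor eliminated.
Round 3: Sam 18, Ben 26, Kira 21. Sam eliminated.
Round 4: Ben 34, Kira 31. Ben has a majority (≥33).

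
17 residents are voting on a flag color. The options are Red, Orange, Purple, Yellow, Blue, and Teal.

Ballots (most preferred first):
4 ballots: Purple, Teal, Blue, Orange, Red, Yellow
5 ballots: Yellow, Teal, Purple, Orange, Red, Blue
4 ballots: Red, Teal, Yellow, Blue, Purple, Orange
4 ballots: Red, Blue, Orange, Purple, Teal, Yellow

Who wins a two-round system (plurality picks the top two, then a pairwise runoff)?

Red

Round 1 first-place votes: Red 8, Orange 0, Purple 4, Yellow 5, Blue 0, Teal 0. Red and Yellow advance.
Runoff: Red is ranked above Yellow on 12 ballots, Yellow above Red on 5.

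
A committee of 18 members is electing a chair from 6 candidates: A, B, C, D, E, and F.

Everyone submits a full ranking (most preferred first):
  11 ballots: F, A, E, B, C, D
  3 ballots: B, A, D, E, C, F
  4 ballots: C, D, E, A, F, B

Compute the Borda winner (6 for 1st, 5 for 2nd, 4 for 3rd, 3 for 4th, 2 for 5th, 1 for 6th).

A

A: 11×5 + 3×5 + 4×3 = 82
B: 11×3 + 3×6 + 4×1 = 55
C: 11×2 + 3×2 + 4×6 = 52
D: 11×1 + 3×4 + 4×5 = 43
E: 11×4 + 3×3 + 4×4 = 69
F: 11×6 + 3×1 + 4×2 = 77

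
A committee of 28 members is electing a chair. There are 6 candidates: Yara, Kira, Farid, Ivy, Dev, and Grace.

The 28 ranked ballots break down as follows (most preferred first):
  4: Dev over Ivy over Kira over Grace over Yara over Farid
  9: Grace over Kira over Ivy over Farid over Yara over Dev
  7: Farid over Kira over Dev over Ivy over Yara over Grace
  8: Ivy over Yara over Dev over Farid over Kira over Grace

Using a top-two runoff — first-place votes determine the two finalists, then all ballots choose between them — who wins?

Ivy

Round 1 first-place votes: Yara 0, Kira 0, Farid 7, Ivy 8, Dev 4, Grace 9. Grace and Ivy advance.
Runoff: Grace is ranked above Ivy on 9 ballots, Ivy above Grace on 19.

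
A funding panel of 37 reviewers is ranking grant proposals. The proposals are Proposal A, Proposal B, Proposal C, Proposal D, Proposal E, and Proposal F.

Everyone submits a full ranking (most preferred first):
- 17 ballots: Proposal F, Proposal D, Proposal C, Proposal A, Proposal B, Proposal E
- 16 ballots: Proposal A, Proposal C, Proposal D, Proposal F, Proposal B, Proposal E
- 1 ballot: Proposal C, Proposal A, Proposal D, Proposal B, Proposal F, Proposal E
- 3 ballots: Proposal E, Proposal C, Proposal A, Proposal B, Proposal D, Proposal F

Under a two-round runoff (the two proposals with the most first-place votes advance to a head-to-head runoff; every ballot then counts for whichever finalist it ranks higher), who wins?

Round 1 first-place votes: Proposal A 16, Proposal B 0, Proposal C 1, Proposal D 0, Proposal E 3, Proposal F 17. Proposal F and Proposal A advance.
Runoff: Proposal F is ranked above Proposal A on 17 ballots, Proposal A above Proposal F on 20.

Proposal A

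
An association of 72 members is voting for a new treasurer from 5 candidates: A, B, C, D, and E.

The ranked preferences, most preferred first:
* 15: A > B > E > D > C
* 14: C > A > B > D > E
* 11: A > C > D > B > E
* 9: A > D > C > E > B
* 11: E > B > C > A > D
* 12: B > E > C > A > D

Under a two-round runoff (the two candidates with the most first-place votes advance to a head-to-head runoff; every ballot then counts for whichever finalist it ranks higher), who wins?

Round 1 first-place votes: A 35, B 12, C 14, D 0, E 11. A and C advance.
Runoff: A is ranked above C on 35 ballots, C above A on 37.

C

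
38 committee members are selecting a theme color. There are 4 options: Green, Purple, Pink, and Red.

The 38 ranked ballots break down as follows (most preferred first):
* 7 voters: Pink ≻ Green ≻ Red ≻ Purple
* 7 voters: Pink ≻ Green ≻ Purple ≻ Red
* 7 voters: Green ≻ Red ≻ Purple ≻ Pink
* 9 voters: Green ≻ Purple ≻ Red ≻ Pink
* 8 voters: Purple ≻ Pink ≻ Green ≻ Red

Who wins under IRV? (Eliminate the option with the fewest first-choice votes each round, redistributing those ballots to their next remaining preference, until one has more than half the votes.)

Round 1: Green 16, Purple 8, Pink 14, Red 0. Red eliminated.
Round 2: Green 16, Purple 8, Pink 14. Purple eliminated.
Round 3: Green 16, Pink 22. Pink has a majority (≥20).

Pink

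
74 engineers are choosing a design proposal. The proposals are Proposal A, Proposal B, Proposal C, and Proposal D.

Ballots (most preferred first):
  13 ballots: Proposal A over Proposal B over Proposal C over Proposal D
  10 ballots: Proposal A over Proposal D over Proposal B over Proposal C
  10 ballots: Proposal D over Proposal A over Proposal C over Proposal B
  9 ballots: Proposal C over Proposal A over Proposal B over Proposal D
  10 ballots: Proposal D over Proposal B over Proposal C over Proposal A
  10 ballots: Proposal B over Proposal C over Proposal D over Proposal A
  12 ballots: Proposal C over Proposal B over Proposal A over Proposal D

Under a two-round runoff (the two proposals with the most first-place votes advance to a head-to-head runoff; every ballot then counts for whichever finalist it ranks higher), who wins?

Round 1 first-place votes: Proposal A 23, Proposal B 10, Proposal C 21, Proposal D 20. Proposal A and Proposal C advance.
Runoff: Proposal A is ranked above Proposal C on 33 ballots, Proposal C above Proposal A on 41.

Proposal C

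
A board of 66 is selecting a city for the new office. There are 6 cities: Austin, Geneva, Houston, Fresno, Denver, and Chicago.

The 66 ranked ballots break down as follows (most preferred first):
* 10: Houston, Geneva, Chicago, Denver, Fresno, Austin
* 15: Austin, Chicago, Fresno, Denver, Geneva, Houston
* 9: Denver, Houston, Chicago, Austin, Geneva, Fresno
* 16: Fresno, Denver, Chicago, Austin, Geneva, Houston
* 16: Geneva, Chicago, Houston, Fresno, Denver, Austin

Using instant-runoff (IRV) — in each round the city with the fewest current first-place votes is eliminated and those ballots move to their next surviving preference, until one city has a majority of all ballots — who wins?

Round 1: Austin 15, Geneva 16, Houston 10, Fresno 16, Denver 9, Chicago 0. Chicago eliminated.
Round 2: Austin 15, Geneva 16, Houston 10, Fresno 16, Denver 9. Denver eliminated.
Round 3: Austin 15, Geneva 16, Houston 19, Fresno 16. Austin eliminated.
Round 4: Geneva 16, Houston 19, Fresno 31. Geneva eliminated.
Round 5: Houston 35, Fresno 31. Houston has a majority (≥34).

Houston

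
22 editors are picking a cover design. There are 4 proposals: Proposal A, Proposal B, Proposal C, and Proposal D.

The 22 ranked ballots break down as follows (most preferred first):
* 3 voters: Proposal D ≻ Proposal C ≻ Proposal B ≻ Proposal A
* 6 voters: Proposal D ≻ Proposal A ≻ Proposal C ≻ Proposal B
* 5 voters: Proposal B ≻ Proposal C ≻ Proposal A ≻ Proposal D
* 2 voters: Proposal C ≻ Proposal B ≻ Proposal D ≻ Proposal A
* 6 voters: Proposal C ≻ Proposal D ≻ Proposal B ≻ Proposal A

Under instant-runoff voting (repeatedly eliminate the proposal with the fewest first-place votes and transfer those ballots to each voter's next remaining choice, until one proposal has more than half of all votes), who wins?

Round 1: Proposal A 0, Proposal B 5, Proposal C 8, Proposal D 9. Proposal A eliminated.
Round 2: Proposal B 5, Proposal C 8, Proposal D 9. Proposal B eliminated.
Round 3: Proposal C 13, Proposal D 9. Proposal C has a majority (≥12).

Proposal C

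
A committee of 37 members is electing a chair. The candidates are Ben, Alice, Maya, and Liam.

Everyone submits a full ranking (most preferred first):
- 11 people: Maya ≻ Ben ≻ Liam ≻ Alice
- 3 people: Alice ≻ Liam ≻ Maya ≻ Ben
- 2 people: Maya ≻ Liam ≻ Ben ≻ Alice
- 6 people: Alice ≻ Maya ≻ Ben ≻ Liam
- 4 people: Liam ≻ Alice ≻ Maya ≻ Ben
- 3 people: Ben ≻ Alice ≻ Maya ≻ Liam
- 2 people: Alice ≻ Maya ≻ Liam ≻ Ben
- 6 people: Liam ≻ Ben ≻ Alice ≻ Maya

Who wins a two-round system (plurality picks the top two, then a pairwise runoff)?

Alice

Round 1 first-place votes: Ben 3, Alice 11, Maya 13, Liam 10. Maya and Alice advance.
Runoff: Maya is ranked above Alice on 13 ballots, Alice above Maya on 24.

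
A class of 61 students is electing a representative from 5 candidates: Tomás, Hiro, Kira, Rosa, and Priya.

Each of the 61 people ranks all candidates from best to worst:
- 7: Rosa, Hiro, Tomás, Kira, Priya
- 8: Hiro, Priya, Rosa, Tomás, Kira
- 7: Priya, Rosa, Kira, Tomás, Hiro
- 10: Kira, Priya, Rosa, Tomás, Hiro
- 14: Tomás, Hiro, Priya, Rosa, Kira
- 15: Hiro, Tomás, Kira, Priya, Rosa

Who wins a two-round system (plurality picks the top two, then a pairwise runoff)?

Round 1 first-place votes: Tomás 14, Hiro 23, Kira 10, Rosa 7, Priya 7. Hiro and Tomás advance.
Runoff: Hiro is ranked above Tomás on 30 ballots, Tomás above Hiro on 31.

Tomás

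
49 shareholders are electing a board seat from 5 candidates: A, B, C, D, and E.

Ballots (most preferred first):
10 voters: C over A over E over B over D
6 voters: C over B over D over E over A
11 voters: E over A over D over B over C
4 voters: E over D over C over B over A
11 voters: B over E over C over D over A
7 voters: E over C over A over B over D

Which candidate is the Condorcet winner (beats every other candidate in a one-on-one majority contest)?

E vs A: 39–10
E vs B: 32–17
E vs C: 33–16
E vs D: 43–6
E beats every other candidate.

E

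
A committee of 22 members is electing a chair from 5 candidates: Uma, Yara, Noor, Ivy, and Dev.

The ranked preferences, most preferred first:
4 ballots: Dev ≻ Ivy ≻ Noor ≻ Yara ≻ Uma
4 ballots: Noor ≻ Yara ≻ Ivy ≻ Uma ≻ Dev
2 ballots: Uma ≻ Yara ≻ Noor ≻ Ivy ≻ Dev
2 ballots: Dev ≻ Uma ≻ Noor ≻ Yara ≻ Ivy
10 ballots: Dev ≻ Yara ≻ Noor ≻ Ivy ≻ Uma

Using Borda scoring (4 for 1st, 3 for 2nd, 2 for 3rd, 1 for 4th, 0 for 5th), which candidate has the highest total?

Uma: 4×0 + 4×1 + 2×4 + 2×3 + 10×0 = 18
Yara: 4×1 + 4×3 + 2×3 + 2×1 + 10×3 = 54
Noor: 4×2 + 4×4 + 2×2 + 2×2 + 10×2 = 52
Ivy: 4×3 + 4×2 + 2×1 + 2×0 + 10×1 = 32
Dev: 4×4 + 4×0 + 2×0 + 2×4 + 10×4 = 64

Dev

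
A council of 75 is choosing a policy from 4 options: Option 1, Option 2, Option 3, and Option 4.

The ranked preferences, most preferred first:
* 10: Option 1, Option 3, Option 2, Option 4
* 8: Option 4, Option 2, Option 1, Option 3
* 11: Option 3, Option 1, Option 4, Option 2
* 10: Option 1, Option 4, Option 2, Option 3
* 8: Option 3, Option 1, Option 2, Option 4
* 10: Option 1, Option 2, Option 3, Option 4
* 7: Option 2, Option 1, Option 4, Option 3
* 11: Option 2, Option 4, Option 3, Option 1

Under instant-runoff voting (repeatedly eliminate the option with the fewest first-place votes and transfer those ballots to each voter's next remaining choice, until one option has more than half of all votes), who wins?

Option 1

Round 1: Option 1 30, Option 2 18, Option 3 19, Option 4 8. Option 4 eliminated.
Round 2: Option 1 30, Option 2 26, Option 3 19. Option 3 eliminated.
Round 3: Option 1 49, Option 2 26. Option 1 has a majority (≥38).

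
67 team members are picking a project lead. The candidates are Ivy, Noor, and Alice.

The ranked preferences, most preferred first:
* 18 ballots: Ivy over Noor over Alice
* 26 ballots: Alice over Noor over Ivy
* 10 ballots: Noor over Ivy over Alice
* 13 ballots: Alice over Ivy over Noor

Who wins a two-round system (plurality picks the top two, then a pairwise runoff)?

Round 1 first-place votes: Ivy 18, Noor 10, Alice 39. Alice and Ivy advance.
Runoff: Alice is ranked above Ivy on 39 ballots, Ivy above Alice on 28.

Alice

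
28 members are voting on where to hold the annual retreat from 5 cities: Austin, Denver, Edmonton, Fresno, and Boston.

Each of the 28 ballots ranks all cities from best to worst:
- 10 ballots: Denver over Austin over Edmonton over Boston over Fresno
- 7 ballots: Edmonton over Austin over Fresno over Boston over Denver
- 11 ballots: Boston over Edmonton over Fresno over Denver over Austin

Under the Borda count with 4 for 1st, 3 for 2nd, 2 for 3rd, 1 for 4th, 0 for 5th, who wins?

Austin: 10×3 + 7×3 + 11×0 = 51
Denver: 10×4 + 7×0 + 11×1 = 51
Edmonton: 10×2 + 7×4 + 11×3 = 81
Fresno: 10×0 + 7×2 + 11×2 = 36
Boston: 10×1 + 7×1 + 11×4 = 61

Edmonton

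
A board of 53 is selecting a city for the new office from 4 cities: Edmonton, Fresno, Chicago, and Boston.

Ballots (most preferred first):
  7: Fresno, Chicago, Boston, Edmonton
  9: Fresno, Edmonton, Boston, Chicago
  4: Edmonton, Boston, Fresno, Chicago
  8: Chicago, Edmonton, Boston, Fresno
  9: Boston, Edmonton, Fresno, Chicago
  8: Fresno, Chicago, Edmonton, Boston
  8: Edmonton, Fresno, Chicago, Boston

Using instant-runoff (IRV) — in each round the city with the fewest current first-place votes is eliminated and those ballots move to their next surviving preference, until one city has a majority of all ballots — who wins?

Round 1: Edmonton 12, Fresno 24, Chicago 8, Boston 9. Chicago eliminated.
Round 2: Edmonton 20, Fresno 24, Boston 9. Boston eliminated.
Round 3: Edmonton 29, Fresno 24. Edmonton has a majority (≥27).

Edmonton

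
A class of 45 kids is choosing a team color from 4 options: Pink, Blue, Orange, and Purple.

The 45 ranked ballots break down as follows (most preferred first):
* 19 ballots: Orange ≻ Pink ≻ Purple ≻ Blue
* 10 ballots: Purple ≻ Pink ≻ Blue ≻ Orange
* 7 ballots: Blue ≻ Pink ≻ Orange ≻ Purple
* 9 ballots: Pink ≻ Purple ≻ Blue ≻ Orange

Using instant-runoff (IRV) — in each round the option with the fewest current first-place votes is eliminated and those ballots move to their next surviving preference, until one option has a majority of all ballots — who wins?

Pink

Round 1: Pink 9, Blue 7, Orange 19, Purple 10. Blue eliminated.
Round 2: Pink 16, Orange 19, Purple 10. Purple eliminated.
Round 3: Pink 26, Orange 19. Pink has a majority (≥23).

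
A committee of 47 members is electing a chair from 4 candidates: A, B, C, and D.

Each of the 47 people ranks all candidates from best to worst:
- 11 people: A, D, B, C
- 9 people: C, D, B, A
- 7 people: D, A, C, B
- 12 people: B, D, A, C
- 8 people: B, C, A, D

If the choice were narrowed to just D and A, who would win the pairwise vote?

D is ranked above A on 28 ballots; A above D on 19.

D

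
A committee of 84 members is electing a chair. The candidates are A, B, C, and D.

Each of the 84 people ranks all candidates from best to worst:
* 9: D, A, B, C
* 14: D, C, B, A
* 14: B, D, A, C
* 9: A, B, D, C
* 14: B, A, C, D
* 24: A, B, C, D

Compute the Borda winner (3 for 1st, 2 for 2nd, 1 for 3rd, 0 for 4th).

B

A: 9×2 + 14×0 + 14×1 + 9×3 + 14×2 + 24×3 = 159
B: 9×1 + 14×1 + 14×3 + 9×2 + 14×3 + 24×2 = 173
C: 9×0 + 14×2 + 14×0 + 9×0 + 14×1 + 24×1 = 66
D: 9×3 + 14×3 + 14×2 + 9×1 + 14×0 + 24×0 = 106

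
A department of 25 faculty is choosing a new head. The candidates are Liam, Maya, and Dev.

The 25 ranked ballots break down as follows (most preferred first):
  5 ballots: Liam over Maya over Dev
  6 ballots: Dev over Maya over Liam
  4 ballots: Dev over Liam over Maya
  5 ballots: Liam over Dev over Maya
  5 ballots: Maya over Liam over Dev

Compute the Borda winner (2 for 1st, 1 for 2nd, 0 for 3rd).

Liam: 5×2 + 6×0 + 4×1 + 5×2 + 5×1 = 29
Maya: 5×1 + 6×1 + 4×0 + 5×0 + 5×2 = 21
Dev: 5×0 + 6×2 + 4×2 + 5×1 + 5×0 = 25

Liam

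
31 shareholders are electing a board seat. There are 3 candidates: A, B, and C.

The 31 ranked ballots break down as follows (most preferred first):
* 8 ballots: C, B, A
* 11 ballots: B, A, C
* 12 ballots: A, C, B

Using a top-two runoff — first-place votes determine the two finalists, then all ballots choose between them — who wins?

Round 1 first-place votes: A 12, B 11, C 8. A and B advance.
Runoff: A is ranked above B on 12 ballots, B above A on 19.

B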